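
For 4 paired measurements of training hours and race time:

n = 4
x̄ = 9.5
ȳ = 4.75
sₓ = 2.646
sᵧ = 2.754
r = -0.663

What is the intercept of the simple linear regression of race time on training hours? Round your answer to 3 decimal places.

b = r · sᵧ/sₓ = -0.663 · 2.754/2.646 = -0.690061
a = ȳ − b·x̄ = 4.75 − (-0.690061)·9.5 = 11.305582

11.306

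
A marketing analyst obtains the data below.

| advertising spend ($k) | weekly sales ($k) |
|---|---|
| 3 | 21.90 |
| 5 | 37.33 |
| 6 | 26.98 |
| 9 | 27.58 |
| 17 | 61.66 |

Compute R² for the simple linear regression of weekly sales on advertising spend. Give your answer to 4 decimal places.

n = 5, Σx = 40, Σy = 175.45, Σxy = 1710.67, Σx² = 440, Σy² = 7163.6713
Sxx = Σx² − (Σx)²/n = 440 − 320 = 120
Sxy = Σxy − (Σx)(Σy)/n = 1710.67 − 1403.6 = 307.07
Syy = Σy² − (Σy)²/n = 7163.6713 − 6156.5405 = 1007.1308
R² = Sxy²/(Sxx·Syy) = (307.07)²/(120·1007.1308) = 0.780203

0.7802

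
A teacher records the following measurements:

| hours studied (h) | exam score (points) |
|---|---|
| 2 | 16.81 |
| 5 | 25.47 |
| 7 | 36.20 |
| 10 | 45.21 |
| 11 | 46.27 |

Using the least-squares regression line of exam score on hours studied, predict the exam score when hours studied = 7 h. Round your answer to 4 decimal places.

n = 5, Σx = 35, Σy = 169.96, Σxy = 1375.44, Σx² = 299
Sxx = Σx² − (Σx)²/n = 299 − 245 = 54
Sxy = Σxy − (Σx)(Σy)/n = 1375.44 − 1189.72 = 185.72
b = Sxy/Sxx = 185.72/54 = 3.439259
a = ȳ − b·x̄ = 33.992 − 3.439259·7 = 9.917185
ŷ(7) = a + b·7 = 9.917185 + 3.439259·7 = 33.992

33.9920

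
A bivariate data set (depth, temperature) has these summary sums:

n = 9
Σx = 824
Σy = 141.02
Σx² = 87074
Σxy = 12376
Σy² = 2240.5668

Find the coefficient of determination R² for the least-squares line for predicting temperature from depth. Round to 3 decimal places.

Sxx = Σx² − (Σx)²/n = 87074 − 75441.777778 = 11632.222222
Sxy = Σxy − (Σx)(Σy)/n = 12376 − 12911.164444 = -535.164444
Syy = Σy² − (Σy)²/n = 2240.5668 − 2209.626711 = 30.940089
R² = Sxy²/(Sxx·Syy) = (-535.164444)²/(11632.222222·30.940089) = 0.795775

0.796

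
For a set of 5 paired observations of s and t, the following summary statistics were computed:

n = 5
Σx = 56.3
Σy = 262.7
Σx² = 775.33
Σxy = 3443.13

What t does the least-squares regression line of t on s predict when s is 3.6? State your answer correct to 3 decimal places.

26.258

Sxx = Σx² − (Σx)²/n = 775.33 − 633.938 = 141.392
Sxy = Σxy − (Σx)(Σy)/n = 3443.13 − 2958.002 = 485.128
b = Sxy/Sxx = 485.128/141.392 = 3.431085
a = ȳ − b·x̄ = 52.54 − 3.431085·11.26 = 13.905981
ŷ(3.6) = a + b·3.6 = 13.905981 + 3.431085·3.6 = 26.257887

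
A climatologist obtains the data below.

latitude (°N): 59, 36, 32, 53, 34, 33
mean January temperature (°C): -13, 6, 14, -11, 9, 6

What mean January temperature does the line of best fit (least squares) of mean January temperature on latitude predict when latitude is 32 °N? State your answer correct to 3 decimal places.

n = 6, Σx = 247, Σy = 11, Σxy = -182, Σx² = 10855
Sxx = Σx² − (Σx)²/n = 10855 − 10168.166667 = 686.833333
Sxy = Σxy − (Σx)(Σy)/n = -182 − 452.833333 = -634.833333
b = Sxy/Sxx = -634.833333/686.833333 = -0.924290
a = ȳ − b·x̄ = 1.833333 − (-0.924290)·41.166667 = 39.883281
ŷ(32) = a + b·32 = 39.883281 + (-0.924290)·32 = 10.305994

10.306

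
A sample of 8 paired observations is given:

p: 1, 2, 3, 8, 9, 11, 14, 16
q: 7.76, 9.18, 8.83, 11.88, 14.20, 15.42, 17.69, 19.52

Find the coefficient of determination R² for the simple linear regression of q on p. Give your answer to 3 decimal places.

n = 8, Σx = 64, Σy = 104.48, Σxy = 1005.05, Σx² = 732, Σy² = 1496.9762
Sxx = Σx² − (Σx)²/n = 732 − 512 = 220
Sxy = Σxy − (Σx)(Σy)/n = 1005.05 − 835.84 = 169.21
Syy = Σy² − (Σy)²/n = 1496.9762 − 1364.5088 = 132.4674
R² = Sxy²/(Sxx·Syy) = (169.21)²/(220·132.4674) = 0.982472

0.982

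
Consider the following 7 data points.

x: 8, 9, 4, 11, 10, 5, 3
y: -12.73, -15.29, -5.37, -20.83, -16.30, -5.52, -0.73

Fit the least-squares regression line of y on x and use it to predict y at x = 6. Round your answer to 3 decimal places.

-8.356

n = 7, Σx = 50, Σy = -76.77, Σxy = -682.85, Σx² = 416
Sxx = Σx² − (Σx)²/n = 416 − 357.142857 = 58.857143
Sxy = Σxy − (Σx)(Σy)/n = -682.85 − (-548.357143) = -134.492857
b = Sxy/Sxx = -134.492857/58.857143 = -2.285073
a = ȳ − b·x̄ = -10.967143 − (-2.285073)·7.142857 = 5.354806
ŷ(6) = a + b·6 = 5.354806 + (-2.285073)·6 = -8.355631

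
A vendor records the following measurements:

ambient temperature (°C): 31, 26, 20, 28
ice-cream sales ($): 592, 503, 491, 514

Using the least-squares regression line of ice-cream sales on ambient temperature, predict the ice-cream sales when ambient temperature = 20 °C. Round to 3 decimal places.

n = 4, Σx = 105, Σy = 2100, Σxy = 55642, Σx² = 2821
Sxx = Σx² − (Σx)²/n = 2821 − 2756.25 = 64.75
Sxy = Σxy − (Σx)(Σy)/n = 55642 − 55125 = 517
b = Sxy/Sxx = 517/64.75 = 7.984556
a = ȳ − b·x̄ = 525 − 7.984556·26.25 = 315.405405
ŷ(20) = a + b·20 = 315.405405 + 7.984556·20 = 475.096525

475.097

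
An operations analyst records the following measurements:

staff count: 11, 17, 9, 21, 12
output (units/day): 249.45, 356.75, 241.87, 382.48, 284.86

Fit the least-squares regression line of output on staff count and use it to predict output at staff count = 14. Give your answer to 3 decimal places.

n = 5, Σx = 70, Σy = 1515.41, Σxy = 22435.93, Σx² = 1076
Sxx = Σx² − (Σx)²/n = 1076 − 980 = 96
Sxy = Σxy − (Σx)(Σy)/n = 22435.93 − 21215.74 = 1220.19
b = Sxy/Sxx = 1220.19/96 = 12.710313
a = ȳ − b·x̄ = 303.082 − 12.710313·14 = 125.137625
ŷ(14) = a + b·14 = 125.137625 + 12.710313·14 = 303.082

303.082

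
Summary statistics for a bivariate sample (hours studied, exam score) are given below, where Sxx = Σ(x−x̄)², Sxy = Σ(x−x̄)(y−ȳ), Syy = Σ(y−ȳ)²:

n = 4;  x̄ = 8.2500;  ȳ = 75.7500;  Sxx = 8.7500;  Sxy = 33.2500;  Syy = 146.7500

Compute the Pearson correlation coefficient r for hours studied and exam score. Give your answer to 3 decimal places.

0.928

r = Sxy/√(Sxx·Syy) = 33.25/√(1284.0625) = 33.25/35.833818 = 0.927894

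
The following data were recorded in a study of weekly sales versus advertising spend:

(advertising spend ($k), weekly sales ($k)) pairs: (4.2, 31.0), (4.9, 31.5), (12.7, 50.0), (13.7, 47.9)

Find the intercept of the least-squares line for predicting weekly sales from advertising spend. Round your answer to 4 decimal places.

n = 4, Σx = 35.5, Σy = 160.4, Σxy = 1575.78, Σx² = 390.63
Sxx = Σx² − (Σx)²/n = 390.63 − 315.0625 = 75.5675
Sxy = Σxy − (Σx)(Σy)/n = 1575.78 − 1423.55 = 152.23
b = Sxy/Sxx = 152.23/75.5675 = 2.014490
a = ȳ − b·x̄ = 40.1 − 2.014490·8.875 = 22.221398

22.2214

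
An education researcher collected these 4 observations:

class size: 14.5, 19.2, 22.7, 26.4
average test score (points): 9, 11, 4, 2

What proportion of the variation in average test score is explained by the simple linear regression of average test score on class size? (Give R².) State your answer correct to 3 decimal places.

n = 4, Σx = 82.8, Σy = 26, Σxy = 485.3, Σx² = 1791.14, Σy² = 222
Sxx = Σx² − (Σx)²/n = 1791.14 − 1713.96 = 77.18
Sxy = Σxy − (Σx)(Σy)/n = 485.3 − 538.2 = -52.9
Syy = Σy² − (Σy)²/n = 222 − 169 = 53
R² = Sxy²/(Sxx·Syy) = (-52.9)²/(77.18·53) = 0.684118

0.684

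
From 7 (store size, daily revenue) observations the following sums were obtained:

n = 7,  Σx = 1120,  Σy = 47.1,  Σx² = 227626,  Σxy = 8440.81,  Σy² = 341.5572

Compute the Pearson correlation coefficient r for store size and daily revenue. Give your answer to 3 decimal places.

Sxx = Σx² − (Σx)²/n = 227626 − 179200 = 48426
Sxy = Σxy − (Σx)(Σy)/n = 8440.81 − 7536 = 904.81
Syy = Σy² − (Σy)²/n = 341.5572 − 316.915714 = 24.641486
r = Sxy/√(Sxx·Syy) = 904.81/√(1193288.5872) = 904.81/1092.377493 = 0.828294

0.828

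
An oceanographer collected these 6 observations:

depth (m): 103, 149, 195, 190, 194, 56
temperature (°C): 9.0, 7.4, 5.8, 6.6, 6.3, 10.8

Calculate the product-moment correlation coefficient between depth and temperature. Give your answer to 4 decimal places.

n = 6, Σx = 887, Σy = 45.9, Σxy = 6241.6, Σx² = 147707, Σy² = 369.29
Sxx = Σx² − (Σx)²/n = 147707 − 131128.166667 = 16578.833333
Sxy = Σxy − (Σx)(Σy)/n = 6241.6 − 6785.55 = -543.95
Syy = Σy² − (Σy)²/n = 369.29 − 351.135 = 18.155
r = Sxy/√(Sxx·Syy) = -543.95/√(300988.719167) = -543.95/548.624388 = -0.991480

-0.9915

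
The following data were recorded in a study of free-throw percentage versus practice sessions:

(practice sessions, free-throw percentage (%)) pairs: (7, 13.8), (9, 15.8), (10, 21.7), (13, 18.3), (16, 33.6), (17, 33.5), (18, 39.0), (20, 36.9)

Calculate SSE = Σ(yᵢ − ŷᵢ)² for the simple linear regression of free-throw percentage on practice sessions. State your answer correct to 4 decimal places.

n = 8, Σx = 110, Σy = 212.6, Σxy = 3240.8, Σx² = 1668, Σy² = 6379.68
Sxx = Σx² − (Σx)²/n = 1668 − 1512.5 = 155.5
Sxy = Σxy − (Σx)(Σy)/n = 3240.8 − 2923.25 = 317.55
Syy = Σy² − (Σy)²/n = 6379.68 − 5649.845 = 729.835
b = Sxy/Sxx = 317.55/155.5 = 2.042122
SSE = Syy − b·Sxy = 729.835 − 2.042122·317.55 = 81.359100

81.3591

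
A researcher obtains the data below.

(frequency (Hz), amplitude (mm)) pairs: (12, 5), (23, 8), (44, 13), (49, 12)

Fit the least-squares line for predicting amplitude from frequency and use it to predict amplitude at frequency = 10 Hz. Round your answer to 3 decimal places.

n = 4, Σx = 128, Σy = 38, Σxy = 1404, Σx² = 5010
Sxx = Σx² − (Σx)²/n = 5010 − 4096 = 914
Sxy = Σxy − (Σx)(Σy)/n = 1404 − 1216 = 188
b = Sxy/Sxx = 188/914 = 0.205689
a = ȳ − b·x̄ = 9.5 − 0.205689·32 = 2.917943
ŷ(10) = a + b·10 = 2.917943 + 0.205689·10 = 4.974836

4.975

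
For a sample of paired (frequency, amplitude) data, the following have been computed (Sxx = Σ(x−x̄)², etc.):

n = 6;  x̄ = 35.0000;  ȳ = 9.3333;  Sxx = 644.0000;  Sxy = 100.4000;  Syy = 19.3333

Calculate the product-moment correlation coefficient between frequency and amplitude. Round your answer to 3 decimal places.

0.900

r = Sxy/√(Sxx·Syy) = 100.4/√(12450.6452) = 100.4/111.582459 = 0.899783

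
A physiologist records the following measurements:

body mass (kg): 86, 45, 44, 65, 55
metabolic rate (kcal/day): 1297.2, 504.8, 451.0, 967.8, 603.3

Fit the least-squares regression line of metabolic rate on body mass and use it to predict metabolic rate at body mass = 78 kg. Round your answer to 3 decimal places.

n = 5, Σx = 295, Σy = 3824.1, Σxy = 250207.7, Σx² = 18607
Sxx = Σx² − (Σx)²/n = 18607 − 17405 = 1202
Sxy = Σxy − (Σx)(Σy)/n = 250207.7 − 225621.9 = 24585.8
b = Sxy/Sxx = 24585.8/1202 = 20.454077
a = ȳ − b·x̄ = 764.82 − 20.454077·59 = -441.970516
ŷ(78) = a + b·78 = -441.970516 + 20.454077·78 = 1153.447454

1153.447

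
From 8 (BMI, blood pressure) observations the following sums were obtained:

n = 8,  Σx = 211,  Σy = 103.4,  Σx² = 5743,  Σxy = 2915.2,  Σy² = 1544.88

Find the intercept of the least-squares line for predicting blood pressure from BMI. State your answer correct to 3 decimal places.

Sxx = Σx² − (Σx)²/n = 5743 − 5565.125 = 177.875
Sxy = Σxy − (Σx)(Σy)/n = 2915.2 − 2727.175 = 188.025
b = Sxy/Sxx = 188.025/177.875 = 1.057063
a = ȳ − b·x̄ = 12.925 − 1.057063·26.375 = -14.955025

-14.955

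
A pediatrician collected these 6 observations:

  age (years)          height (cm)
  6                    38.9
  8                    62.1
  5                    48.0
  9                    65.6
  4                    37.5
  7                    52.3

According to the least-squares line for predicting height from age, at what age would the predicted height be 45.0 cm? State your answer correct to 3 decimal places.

n = 6, Σx = 39, Σy = 304.4, Σxy = 2076.7, Σx² = 271
Sxx = Σx² − (Σx)²/n = 271 − 253.5 = 17.5
Sxy = Σxy − (Σx)(Σy)/n = 2076.7 − 1978.6 = 98.1
b = Sxy/Sxx = 98.1/17.5 = 5.605714
a = ȳ − b·x̄ = 50.733333 − 5.605714·6.5 = 14.296190
Set a + b·x = 45.0: x = (45.0 − 14.296190) / 5.605714 = 5.477234

5.477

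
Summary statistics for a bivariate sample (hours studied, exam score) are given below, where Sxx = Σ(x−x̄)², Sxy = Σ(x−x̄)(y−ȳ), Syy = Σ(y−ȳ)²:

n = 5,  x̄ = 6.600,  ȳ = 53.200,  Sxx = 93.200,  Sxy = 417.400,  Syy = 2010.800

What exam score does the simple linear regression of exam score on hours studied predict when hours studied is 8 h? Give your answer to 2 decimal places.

b = Sxy/Sxx = 417.4/93.2 = 4.478541
a = ȳ − b·x̄ = 53.2 − 4.478541·6.6 = 23.641631
ŷ(8) = a + b·8 = 23.641631 + 4.478541·8 = 59.469957

59.47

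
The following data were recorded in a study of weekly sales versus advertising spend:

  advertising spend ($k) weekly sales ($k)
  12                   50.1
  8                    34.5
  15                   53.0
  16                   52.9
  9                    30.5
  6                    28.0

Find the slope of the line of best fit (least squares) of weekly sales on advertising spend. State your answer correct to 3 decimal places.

2.776

n = 6, Σx = 66, Σy = 249, Σxy = 2961.1, Σx² = 806
Sxx = Σx² − (Σx)²/n = 806 − 726 = 80
Sxy = Σxy − (Σx)(Σy)/n = 2961.1 − 2739 = 222.1
b = Sxy/Sxx = 222.1/80 = 2.77625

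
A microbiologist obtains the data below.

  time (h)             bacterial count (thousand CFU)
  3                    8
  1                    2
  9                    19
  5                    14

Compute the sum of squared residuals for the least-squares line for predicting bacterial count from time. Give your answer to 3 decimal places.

8.400

n = 4, Σx = 18, Σy = 43, Σxy = 267, Σx² = 116, Σy² = 625
Sxx = Σx² − (Σx)²/n = 116 − 81 = 35
Sxy = Σxy − (Σx)(Σy)/n = 267 − 193.5 = 73.5
Syy = Σy² − (Σy)²/n = 625 − 462.25 = 162.75
b = Sxy/Sxx = 73.5/35 = 2.1
SSE = Syy − b·Sxy = 162.75 − 2.1·73.5 = 8.4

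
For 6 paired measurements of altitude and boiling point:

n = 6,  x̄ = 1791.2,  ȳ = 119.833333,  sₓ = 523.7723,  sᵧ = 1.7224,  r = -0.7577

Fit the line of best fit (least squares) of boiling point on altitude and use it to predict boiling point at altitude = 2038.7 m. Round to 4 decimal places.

119.2166

b = r · sᵧ/sₓ = -0.7577 · 1.7224/523.7723 = -0.002492
a = ȳ − b·x̄ = 119.833333 − (-0.002492)·1791.2 = 124.296394
ŷ(2038.7) = a + b·2038.7 = 124.296394 + (-0.002492)·2038.7 = 119.216647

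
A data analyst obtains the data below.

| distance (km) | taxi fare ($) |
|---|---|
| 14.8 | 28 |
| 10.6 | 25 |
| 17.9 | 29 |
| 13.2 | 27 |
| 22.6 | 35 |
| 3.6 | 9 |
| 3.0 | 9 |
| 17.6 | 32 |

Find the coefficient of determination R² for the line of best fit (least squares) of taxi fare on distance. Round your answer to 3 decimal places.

0.936

n = 8, Σx = 103.3, Σy = 194, Σxy = 2968.5, Σx² = 1668.53, Σy² = 5390
Sxx = Σx² − (Σx)²/n = 1668.53 − 1333.86125 = 334.66875
Sxy = Σxy − (Σx)(Σy)/n = 2968.5 − 2505.025 = 463.475
Syy = Σy² − (Σy)²/n = 5390 − 4704.5 = 685.5
R² = Sxy²/(Sxx·Syy) = (463.475)²/(334.66875·685.5) = 0.936332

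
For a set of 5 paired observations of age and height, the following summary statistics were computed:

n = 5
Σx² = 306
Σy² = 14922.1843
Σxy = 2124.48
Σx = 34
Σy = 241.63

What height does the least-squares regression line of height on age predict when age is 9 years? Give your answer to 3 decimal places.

Sxx = Σx² − (Σx)²/n = 306 − 231.2 = 74.8
Sxy = Σxy − (Σx)(Σy)/n = 2124.48 − 1643.084 = 481.396
b = Sxy/Sxx = 481.396/74.8 = 6.435775
a = ȳ − b·x̄ = 48.326 − 6.435775·6.8 = 4.562727
ŷ(9) = a + b·9 = 4.562727 + 6.435775·9 = 62.484706

62.485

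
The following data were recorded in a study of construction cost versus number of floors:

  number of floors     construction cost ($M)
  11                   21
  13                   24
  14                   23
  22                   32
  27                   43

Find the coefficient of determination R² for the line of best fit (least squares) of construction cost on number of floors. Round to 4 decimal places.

0.9590

n = 5, Σx = 87, Σy = 143, Σxy = 2730, Σx² = 1699, Σy² = 4419
Sxx = Σx² − (Σx)²/n = 1699 − 1513.8 = 185.2
Sxy = Σxy − (Σx)(Σy)/n = 2730 − 2488.2 = 241.8
Syy = Σy² − (Σy)²/n = 4419 − 4089.8 = 329.2
R² = Sxy²/(Sxx·Syy) = (241.8)²/(185.2·329.2) = 0.958985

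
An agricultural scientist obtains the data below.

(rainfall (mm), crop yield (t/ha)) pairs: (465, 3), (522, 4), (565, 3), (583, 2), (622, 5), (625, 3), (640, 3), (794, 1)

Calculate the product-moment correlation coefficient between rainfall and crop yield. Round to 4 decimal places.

-0.4980

n = 8, Σx = 4816, Σy = 24, Σxy = 14043, Σx² = 2965368, Σy² = 82
Sxx = Σx² − (Σx)²/n = 2965368 − 2899232 = 66136
Sxy = Σxy − (Σx)(Σy)/n = 14043 − 14448 = -405
Syy = Σy² − (Σy)²/n = 82 − 72 = 10
r = Sxy/√(Sxx·Syy) = -405/√(661360) = -405/813.240432 = -0.498008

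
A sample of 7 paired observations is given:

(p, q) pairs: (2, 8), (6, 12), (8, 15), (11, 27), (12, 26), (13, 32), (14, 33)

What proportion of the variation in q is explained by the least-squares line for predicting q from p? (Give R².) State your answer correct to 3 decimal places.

0.940

n = 7, Σx = 66, Σy = 153, Σxy = 1695, Σx² = 734, Σy² = 3951
Sxx = Σx² − (Σx)²/n = 734 − 622.285714 = 111.714286
Sxy = Σxy − (Σx)(Σy)/n = 1695 − 1442.571429 = 252.428571
Syy = Σy² − (Σy)²/n = 3951 − 3344.142857 = 606.857143
R² = Sxy²/(Sxx·Syy) = (252.428571)²/(111.714286·606.857143) = 0.939900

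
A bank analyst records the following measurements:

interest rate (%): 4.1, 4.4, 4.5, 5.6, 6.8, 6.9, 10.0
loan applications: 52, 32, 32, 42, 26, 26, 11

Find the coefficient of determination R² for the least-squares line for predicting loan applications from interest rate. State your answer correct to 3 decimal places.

n = 7, Σx = 42.3, Σy = 221, Σxy = 1199.4, Σx² = 281.63, Σy² = 7989
Sxx = Σx² − (Σx)²/n = 281.63 − 255.612857 = 26.017143
Sxy = Σxy − (Σx)(Σy)/n = 1199.4 − 1335.471429 = -136.071429
Syy = Σy² − (Σy)²/n = 7989 − 6977.285714 = 1011.714286
R² = Sxy²/(Sxx·Syy) = (-136.071429)²/(26.017143·1011.714286) = 0.703423

0.703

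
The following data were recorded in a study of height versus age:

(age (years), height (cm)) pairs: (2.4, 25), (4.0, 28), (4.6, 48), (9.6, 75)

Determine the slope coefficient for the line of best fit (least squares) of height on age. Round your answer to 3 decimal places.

7.120

n = 4, Σx = 20.6, Σy = 176, Σxy = 1112.8, Σx² = 135.08
Sxx = Σx² − (Σx)²/n = 135.08 − 106.09 = 28.99
Sxy = Σxy − (Σx)(Σy)/n = 1112.8 − 906.4 = 206.4
b = Sxy/Sxx = 206.4/28.99 = 7.119696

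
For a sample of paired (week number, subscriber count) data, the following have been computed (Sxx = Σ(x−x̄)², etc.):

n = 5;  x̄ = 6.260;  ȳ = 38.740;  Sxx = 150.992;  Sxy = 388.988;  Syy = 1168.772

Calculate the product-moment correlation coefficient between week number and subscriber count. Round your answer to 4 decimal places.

0.9260

r = Sxy/√(Sxx·Syy) = 388.988/√(176475.221824) = 388.988/420.089540 = 0.925964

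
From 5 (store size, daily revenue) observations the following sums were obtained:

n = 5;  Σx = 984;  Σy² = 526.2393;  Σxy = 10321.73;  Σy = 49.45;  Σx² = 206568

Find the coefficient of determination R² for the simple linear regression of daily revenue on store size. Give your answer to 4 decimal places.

0.7248

Sxx = Σx² − (Σx)²/n = 206568 − 193651.2 = 12916.8
Sxy = Σxy − (Σx)(Σy)/n = 10321.73 − 9731.76 = 589.97
Syy = Σy² − (Σy)²/n = 526.2393 − 489.0605 = 37.1788
R² = Sxy²/(Sxx·Syy) = (589.97)²/(12916.8·37.1788) = 0.724786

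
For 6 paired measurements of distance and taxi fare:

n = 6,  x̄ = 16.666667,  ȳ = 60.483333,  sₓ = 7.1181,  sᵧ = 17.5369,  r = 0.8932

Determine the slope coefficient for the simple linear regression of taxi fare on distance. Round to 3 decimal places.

b = r · sᵧ/sₓ = 0.8932 · 17.5369/7.1181 = 2.200581

2.201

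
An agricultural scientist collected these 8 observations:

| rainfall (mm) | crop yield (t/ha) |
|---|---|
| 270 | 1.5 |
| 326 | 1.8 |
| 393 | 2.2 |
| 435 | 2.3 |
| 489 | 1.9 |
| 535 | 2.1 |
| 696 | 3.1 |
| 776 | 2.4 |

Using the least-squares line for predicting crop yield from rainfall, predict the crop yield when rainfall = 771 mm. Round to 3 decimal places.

n = 8, Σx = 3920, Σy = 17.3, Σxy = 8929.5, Σx² = 2134788
Sxx = Σx² − (Σx)²/n = 2134788 − 1920800 = 213988
Sxy = Σxy − (Σx)(Σy)/n = 8929.5 − 8477 = 452.5
b = Sxy/Sxx = 452.5/213988 = 0.002115
a = ȳ − b·x̄ = 2.1625 − 0.002115·490 = 1.126344
ŷ(771) = a + b·771 = 1.126344 + 0.002115·771 = 2.756704

2.757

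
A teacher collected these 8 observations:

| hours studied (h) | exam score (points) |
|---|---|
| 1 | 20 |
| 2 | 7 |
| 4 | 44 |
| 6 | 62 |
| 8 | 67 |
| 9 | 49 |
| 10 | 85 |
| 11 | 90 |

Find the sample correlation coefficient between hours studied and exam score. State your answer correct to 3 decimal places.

n = 8, Σx = 51, Σy = 424, Σxy = 3399, Σx² = 423, Σy² = 28444
Sxx = Σx² − (Σx)²/n = 423 − 325.125 = 97.875
Sxy = Σxy − (Σx)(Σy)/n = 3399 − 2703 = 696
Syy = Σy² − (Σy)²/n = 28444 − 22472 = 5972
r = Sxy/√(Sxx·Syy) = 696/√(584509.5) = 696/764.532210 = 0.910361

0.910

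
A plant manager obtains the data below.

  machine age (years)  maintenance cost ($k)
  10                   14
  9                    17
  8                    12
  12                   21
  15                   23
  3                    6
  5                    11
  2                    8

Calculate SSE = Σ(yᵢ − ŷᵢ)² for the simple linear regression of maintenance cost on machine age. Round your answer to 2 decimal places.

23.14

n = 8, Σx = 64, Σy = 112, Σxy = 1075, Σx² = 652, Σy² = 1820
Sxx = Σx² − (Σx)²/n = 652 − 512 = 140
Sxy = Σxy − (Σx)(Σy)/n = 1075 − 896 = 179
Syy = Σy² − (Σy)²/n = 1820 − 1568 = 252
b = Sxy/Sxx = 179/140 = 1.278571
SSE = Syy − b·Sxy = 252 − 1.278571·179 = 23.135714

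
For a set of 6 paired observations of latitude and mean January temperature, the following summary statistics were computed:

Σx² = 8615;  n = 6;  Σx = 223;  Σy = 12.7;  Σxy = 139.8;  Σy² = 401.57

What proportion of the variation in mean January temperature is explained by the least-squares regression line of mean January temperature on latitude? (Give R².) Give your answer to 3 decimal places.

Sxx = Σx² − (Σx)²/n = 8615 − 8288.166667 = 326.833333
Sxy = Σxy − (Σx)(Σy)/n = 139.8 − 472.016667 = -332.216667
Syy = Σy² − (Σy)²/n = 401.57 − 26.881667 = 374.688333
R² = Sxy²/(Sxx·Syy) = (-332.216667)²/(326.833333·374.688333) = 0.901252

0.901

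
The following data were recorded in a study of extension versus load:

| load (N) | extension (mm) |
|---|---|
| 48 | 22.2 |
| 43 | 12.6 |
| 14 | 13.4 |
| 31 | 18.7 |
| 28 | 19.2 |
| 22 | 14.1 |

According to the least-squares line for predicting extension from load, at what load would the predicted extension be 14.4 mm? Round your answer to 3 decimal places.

14.942

n = 6, Σx = 186, Σy = 100.2, Σxy = 3222.5, Σx² = 6578
Sxx = Σx² − (Σx)²/n = 6578 − 5766 = 812
Sxy = Σxy − (Σx)(Σy)/n = 3222.5 − 3106.2 = 116.3
b = Sxy/Sxx = 116.3/812 = 0.143227
a = ȳ − b·x̄ = 16.7 − 0.143227·31 = 12.259975
Set a + b·x = 14.4: x = (14.4 − 12.259975) / 0.143227 = 14.941531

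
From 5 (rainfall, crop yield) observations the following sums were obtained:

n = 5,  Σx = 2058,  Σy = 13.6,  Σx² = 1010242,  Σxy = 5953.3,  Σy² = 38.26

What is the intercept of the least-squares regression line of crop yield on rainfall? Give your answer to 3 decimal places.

1.823

Sxx = Σx² − (Σx)²/n = 1010242 − 847072.8 = 163169.2
Sxy = Σxy − (Σx)(Σy)/n = 5953.3 − 5597.76 = 355.54
b = Sxy/Sxx = 355.54/163169.2 = 0.002179
a = ȳ − b·x̄ = 2.72 − 0.002179·411.6 = 1.823138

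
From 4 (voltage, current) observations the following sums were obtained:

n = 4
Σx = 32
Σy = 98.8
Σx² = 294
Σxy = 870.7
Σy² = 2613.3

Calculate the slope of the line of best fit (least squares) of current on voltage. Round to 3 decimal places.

2.113

Sxx = Σx² − (Σx)²/n = 294 − 256 = 38
Sxy = Σxy − (Σx)(Σy)/n = 870.7 − 790.4 = 80.3
b = Sxy/Sxx = 80.3/38 = 2.113158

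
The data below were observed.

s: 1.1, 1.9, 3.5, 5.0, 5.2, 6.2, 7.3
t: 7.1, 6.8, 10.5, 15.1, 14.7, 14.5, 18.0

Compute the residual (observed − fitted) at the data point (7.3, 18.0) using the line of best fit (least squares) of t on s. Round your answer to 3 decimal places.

0.075

n = 7, Σx = 30.2, Σy = 86.7, Σxy = 430.72, Σx² = 160.84
Sxx = Σx² − (Σx)²/n = 160.84 − 130.291429 = 30.548571
Sxy = Σxy − (Σx)(Σy)/n = 430.72 − 374.048571 = 56.671429
b = Sxy/Sxx = 56.671429/30.548571 = 1.855125
a = ȳ − b·x̄ = 12.385714 − 1.855125·4.314286 = 4.382174
ŷ(7.3) = 4.382174 + 1.855125·7.3 = 17.924588
residual = y − ŷ = 18.0 − 17.924588 = 0.075412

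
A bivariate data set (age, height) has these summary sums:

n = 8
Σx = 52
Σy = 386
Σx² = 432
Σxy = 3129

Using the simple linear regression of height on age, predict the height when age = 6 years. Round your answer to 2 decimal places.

44.95

Sxx = Σx² − (Σx)²/n = 432 − 338 = 94
Sxy = Σxy − (Σx)(Σy)/n = 3129 − 2509 = 620
b = Sxy/Sxx = 620/94 = 6.595745
a = ȳ − b·x̄ = 48.25 − 6.595745·6.5 = 5.377660
ŷ(6) = a + b·6 = 5.377660 + 6.595745·6 = 44.952128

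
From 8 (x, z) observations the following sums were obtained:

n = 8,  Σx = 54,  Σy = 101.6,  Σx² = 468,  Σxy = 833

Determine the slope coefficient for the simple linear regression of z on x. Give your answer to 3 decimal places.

Sxx = Σx² − (Σx)²/n = 468 − 364.5 = 103.5
Sxy = Σxy − (Σx)(Σy)/n = 833 − 685.8 = 147.2
b = Sxy/Sxx = 147.2/103.5 = 1.422222

1.422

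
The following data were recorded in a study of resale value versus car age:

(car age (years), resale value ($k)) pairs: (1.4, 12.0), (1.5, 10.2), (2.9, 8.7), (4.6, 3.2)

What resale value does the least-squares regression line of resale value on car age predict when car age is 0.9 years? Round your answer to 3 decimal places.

12.714

n = 4, Σx = 10.4, Σy = 34.1, Σxy = 72.05, Σx² = 33.78
Sxx = Σx² − (Σx)²/n = 33.78 − 27.04 = 6.74
Sxy = Σxy − (Σx)(Σy)/n = 72.05 − 88.66 = -16.61
b = Sxy/Sxx = -16.61/6.74 = -2.464392
a = ȳ − b·x̄ = 8.525 − (-2.464392)·2.6 = 14.932418
ŷ(0.9) = a + b·0.9 = 14.932418 + (-2.464392)·0.9 = 12.714466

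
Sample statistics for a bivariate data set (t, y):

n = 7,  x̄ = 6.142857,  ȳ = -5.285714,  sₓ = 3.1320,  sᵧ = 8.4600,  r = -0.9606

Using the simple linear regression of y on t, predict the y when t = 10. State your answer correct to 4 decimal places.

b = r · sᵧ/sₓ = -0.9606 · 8.46/3.132 = -2.594724
a = ȳ − b·x̄ = -5.285714 − (-2.594724)·6.142857 = 10.653305
ŷ(10) = a + b·10 = 10.653305 + (-2.594724)·10 = -15.293936

-15.2939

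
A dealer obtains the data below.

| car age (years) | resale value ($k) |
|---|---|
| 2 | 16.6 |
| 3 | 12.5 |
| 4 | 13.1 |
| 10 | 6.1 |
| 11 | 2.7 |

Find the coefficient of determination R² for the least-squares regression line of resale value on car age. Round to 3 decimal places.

n = 5, Σx = 30, Σy = 51, Σxy = 213.8, Σx² = 250, Σy² = 647.92
Sxx = Σx² − (Σx)²/n = 250 − 180 = 70
Sxy = Σxy − (Σx)(Σy)/n = 213.8 − 306 = -92.2
Syy = Σy² − (Σy)²/n = 647.92 − 520.2 = 127.72
R² = Sxy²/(Sxx·Syy) = (-92.2)²/(70·127.72) = 0.950834

0.951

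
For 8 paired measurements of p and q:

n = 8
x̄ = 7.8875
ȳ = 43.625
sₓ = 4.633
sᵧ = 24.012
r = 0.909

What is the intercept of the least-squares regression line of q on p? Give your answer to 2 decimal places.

6.47

b = r · sᵧ/sₓ = 0.909 · 24.012/4.633 = 4.711182
a = ȳ − b·x̄ = 43.625 − 4.711182·7.8875 = 6.465549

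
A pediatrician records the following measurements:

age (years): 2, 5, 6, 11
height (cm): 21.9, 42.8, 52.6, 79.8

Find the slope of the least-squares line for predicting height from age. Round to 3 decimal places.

n = 4, Σx = 24, Σy = 197.1, Σxy = 1451.2, Σx² = 186
Sxx = Σx² − (Σx)²/n = 186 − 144 = 42
Sxy = Σxy − (Σx)(Σy)/n = 1451.2 − 1182.6 = 268.6
b = Sxy/Sxx = 268.6/42 = 6.395238

6.395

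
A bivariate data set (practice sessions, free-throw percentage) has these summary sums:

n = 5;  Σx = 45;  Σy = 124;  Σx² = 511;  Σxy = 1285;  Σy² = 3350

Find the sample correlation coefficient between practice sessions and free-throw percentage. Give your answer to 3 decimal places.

Sxx = Σx² − (Σx)²/n = 511 − 405 = 106
Sxy = Σxy − (Σx)(Σy)/n = 1285 − 1116 = 169
Syy = Σy² − (Σy)²/n = 3350 − 3075.2 = 274.8
r = Sxy/√(Sxx·Syy) = 169/√(29128.8) = 169/170.671615 = 0.990206

0.990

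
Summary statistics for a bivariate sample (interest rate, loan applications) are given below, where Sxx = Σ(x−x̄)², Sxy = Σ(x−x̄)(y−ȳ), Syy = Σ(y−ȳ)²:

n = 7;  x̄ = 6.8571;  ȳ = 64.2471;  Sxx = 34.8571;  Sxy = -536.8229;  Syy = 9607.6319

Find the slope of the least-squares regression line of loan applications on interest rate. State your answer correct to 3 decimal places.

-15.401

b = Sxy/Sxx = -536.8229/34.8571 = -15.400676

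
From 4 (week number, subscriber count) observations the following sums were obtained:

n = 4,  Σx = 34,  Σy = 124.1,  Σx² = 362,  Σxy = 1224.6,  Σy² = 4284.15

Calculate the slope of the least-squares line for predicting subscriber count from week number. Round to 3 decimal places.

2.325

Sxx = Σx² − (Σx)²/n = 362 − 289 = 73
Sxy = Σxy − (Σx)(Σy)/n = 1224.6 − 1054.85 = 169.75
b = Sxy/Sxx = 169.75/73 = 2.325342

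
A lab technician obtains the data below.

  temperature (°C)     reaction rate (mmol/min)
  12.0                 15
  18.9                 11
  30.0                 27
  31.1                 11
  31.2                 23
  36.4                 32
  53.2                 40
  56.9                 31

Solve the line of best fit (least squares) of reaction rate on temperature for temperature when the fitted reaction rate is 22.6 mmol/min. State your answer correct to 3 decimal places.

n = 8, Σx = 269.7, Σy = 190, Σxy = 7314.3, Σx² = 10734.67
Sxx = Σx² − (Σx)²/n = 10734.67 − 9092.26125 = 1642.40875
Sxy = Σxy − (Σx)(Σy)/n = 7314.3 − 6405.375 = 908.925
b = Sxy/Sxx = 908.925/1642.40875 = 0.553410
a = ȳ − b·x̄ = 23.75 − 0.553410·33.7125 = 5.093174
Set a + b·x = 22.6: x = (22.6 − 5.093174) / 0.553410 = 31.634474

31.634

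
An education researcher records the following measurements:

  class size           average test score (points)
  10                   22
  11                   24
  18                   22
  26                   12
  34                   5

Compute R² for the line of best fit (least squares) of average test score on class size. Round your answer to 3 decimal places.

n = 5, Σx = 99, Σy = 85, Σxy = 1362, Σx² = 2377, Σy² = 1713
Sxx = Σx² − (Σx)²/n = 2377 − 1960.2 = 416.8
Sxy = Σxy − (Σx)(Σy)/n = 1362 − 1683 = -321
Syy = Σy² − (Σy)²/n = 1713 − 1445 = 268
R² = Sxy²/(Sxx·Syy) = (-321)²/(416.8·268) = 0.922460

0.922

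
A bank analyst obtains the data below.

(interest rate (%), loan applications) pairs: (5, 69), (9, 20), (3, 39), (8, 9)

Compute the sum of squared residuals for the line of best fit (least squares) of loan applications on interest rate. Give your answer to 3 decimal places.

1181.297

n = 4, Σx = 25, Σy = 137, Σxy = 714, Σx² = 179, Σy² = 6763
Sxx = Σx² − (Σx)²/n = 179 − 156.25 = 22.75
Sxy = Σxy − (Σx)(Σy)/n = 714 − 856.25 = -142.25
Syy = Σy² − (Σy)²/n = 6763 − 4692.25 = 2070.75
b = Sxy/Sxx = -142.25/22.75 = -6.252747
SSE = Syy − b·Sxy = 2070.75 − (-6.252747)·(-142.25) = 1181.296703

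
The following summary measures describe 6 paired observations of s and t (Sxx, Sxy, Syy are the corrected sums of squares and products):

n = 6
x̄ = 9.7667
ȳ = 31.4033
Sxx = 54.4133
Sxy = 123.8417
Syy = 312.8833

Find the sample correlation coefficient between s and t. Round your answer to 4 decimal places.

r = Sxy/√(Sxx·Syy) = 123.8417/√(17025.012868) = 123.8417/130.479933 = 0.949124

0.9491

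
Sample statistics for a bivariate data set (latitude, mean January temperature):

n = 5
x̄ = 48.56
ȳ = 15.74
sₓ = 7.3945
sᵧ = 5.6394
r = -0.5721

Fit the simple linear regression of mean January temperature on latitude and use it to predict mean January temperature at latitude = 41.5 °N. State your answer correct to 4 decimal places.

b = r · sᵧ/sₓ = -0.5721 · 5.6394/7.3945 = -0.436311
a = ȳ − b·x̄ = 15.74 − (-0.436311)·48.56 = 36.927256
ŷ(41.5) = a + b·41.5 = 36.927256 + (-0.436311)·41.5 = 18.820355

18.8204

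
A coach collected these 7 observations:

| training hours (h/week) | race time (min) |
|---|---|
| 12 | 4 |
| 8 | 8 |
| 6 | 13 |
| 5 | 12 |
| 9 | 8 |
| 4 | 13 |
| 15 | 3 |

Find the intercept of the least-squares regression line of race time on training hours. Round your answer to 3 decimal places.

n = 7, Σx = 59, Σy = 61, Σxy = 419, Σx² = 591
Sxx = Σx² − (Σx)²/n = 591 − 497.285714 = 93.714286
Sxy = Σxy − (Σx)(Σy)/n = 419 − 514.142857 = -95.142857
b = Sxy/Sxx = -95.142857/93.714286 = -1.015244
a = ȳ − b·x̄ = 8.714286 − (-1.015244)·8.428571 = 17.271341

17.271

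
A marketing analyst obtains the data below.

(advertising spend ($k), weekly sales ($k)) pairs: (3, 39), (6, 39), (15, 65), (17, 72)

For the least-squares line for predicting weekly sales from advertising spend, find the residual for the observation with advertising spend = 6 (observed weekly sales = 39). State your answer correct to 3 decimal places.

n = 4, Σx = 41, Σy = 215, Σxy = 2550, Σx² = 559
Sxx = Σx² − (Σx)²/n = 559 − 420.25 = 138.75
Sxy = Σxy − (Σx)(Σy)/n = 2550 − 2203.75 = 346.25
b = Sxy/Sxx = 346.25/138.75 = 2.495495
a = ȳ − b·x̄ = 53.75 − 2.495495·10.25 = 28.171171
ŷ(6) = 28.171171 + 2.495495·6 = 43.144144
residual = y − ŷ = 39 − 43.144144 = -4.144144

-4.144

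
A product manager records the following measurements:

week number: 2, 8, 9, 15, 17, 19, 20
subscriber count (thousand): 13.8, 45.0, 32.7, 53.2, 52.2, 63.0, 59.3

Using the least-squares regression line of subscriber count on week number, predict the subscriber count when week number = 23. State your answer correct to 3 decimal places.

n = 7, Σx = 90, Σy = 319.2, Σxy = 4750.3, Σx² = 1424
Sxx = Σx² − (Σx)²/n = 1424 − 1157.142857 = 266.857143
Sxy = Σxy − (Σx)(Σy)/n = 4750.3 − 4104 = 646.3
b = Sxy/Sxx = 646.3/266.857143 = 2.421895
a = ȳ − b·x̄ = 45.6 − 2.421895·12.857143 = 14.461349
ŷ(23) = a + b·23 = 14.461349 + 2.421895·23 = 70.164936

70.165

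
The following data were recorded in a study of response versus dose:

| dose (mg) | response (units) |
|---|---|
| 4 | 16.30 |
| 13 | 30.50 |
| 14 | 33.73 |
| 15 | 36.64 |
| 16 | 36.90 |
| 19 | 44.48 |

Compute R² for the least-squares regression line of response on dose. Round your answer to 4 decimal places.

n = 6, Σx = 81, Σy = 198.55, Σxy = 2919.04, Σx² = 1223, Σy² = 7016.2229
Sxx = Σx² − (Σx)²/n = 1223 − 1093.5 = 129.5
Sxy = Σxy − (Σx)(Σy)/n = 2919.04 − 2680.425 = 238.615
Syy = Σy² − (Σy)²/n = 7016.2229 − 6570.350417 = 445.872483
R² = Sxy²/(Sxx·Syy) = (238.615)²/(129.5·445.872483) = 0.986087

0.9861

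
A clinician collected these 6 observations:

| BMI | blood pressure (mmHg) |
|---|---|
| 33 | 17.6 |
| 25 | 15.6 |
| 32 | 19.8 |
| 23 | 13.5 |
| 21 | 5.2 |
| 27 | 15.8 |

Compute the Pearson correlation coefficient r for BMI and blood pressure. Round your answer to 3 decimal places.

0.840

n = 6, Σx = 161, Σy = 87.5, Σxy = 2450.7, Σx² = 4437, Σy² = 1404.09
Sxx = Σx² − (Σx)²/n = 4437 − 4320.166667 = 116.833333
Sxy = Σxy − (Σx)(Σy)/n = 2450.7 − 2347.916667 = 102.783333
Syy = Σy² − (Σy)²/n = 1404.09 − 1276.041667 = 128.048333
r = Sxy/√(Sxx·Syy) = 102.783333/√(14960.313611) = 102.783333/122.312361 = 0.840335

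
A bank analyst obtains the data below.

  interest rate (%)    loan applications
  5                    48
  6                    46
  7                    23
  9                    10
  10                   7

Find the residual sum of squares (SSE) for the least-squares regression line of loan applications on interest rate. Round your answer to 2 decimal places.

117.20

n = 5, Σx = 37, Σy = 134, Σxy = 837, Σx² = 291, Σy² = 5098
Sxx = Σx² − (Σx)²/n = 291 − 273.8 = 17.2
Sxy = Σxy − (Σx)(Σy)/n = 837 − 991.6 = -154.6
Syy = Σy² − (Σy)²/n = 5098 − 3591.2 = 1506.8
b = Sxy/Sxx = -154.6/17.2 = -8.988372
SSE = Syy − b·Sxy = 1506.8 − (-8.988372)·(-154.6) = 117.197674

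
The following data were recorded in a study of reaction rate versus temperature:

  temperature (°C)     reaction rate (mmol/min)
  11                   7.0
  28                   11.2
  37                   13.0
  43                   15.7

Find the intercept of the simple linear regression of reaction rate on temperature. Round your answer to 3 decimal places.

3.995

n = 4, Σx = 119, Σy = 46.9, Σxy = 1546.7, Σx² = 4123
Sxx = Σx² − (Σx)²/n = 4123 − 3540.25 = 582.75
Sxy = Σxy − (Σx)(Σy)/n = 1546.7 − 1395.275 = 151.425
b = Sxy/Sxx = 151.425/582.75 = 0.259846
a = ȳ − b·x̄ = 11.725 − 0.259846·29.75 = 3.994595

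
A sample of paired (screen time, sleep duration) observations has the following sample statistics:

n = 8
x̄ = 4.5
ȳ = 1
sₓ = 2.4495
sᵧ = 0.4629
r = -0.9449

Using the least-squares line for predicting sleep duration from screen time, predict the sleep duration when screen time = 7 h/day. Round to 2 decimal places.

0.55

b = r · sᵧ/sₓ = -0.9449 · 0.4629/2.4495 = -0.178565
a = ȳ − b·x̄ = 1 − (-0.178565)·4.5 = 1.803541
ŷ(7) = a + b·7 = 1.803541 + (-0.178565)·7 = 0.553588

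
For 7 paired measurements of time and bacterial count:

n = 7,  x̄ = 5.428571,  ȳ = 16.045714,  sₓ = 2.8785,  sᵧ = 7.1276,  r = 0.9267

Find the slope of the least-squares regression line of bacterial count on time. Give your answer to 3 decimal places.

2.295

b = r · sᵧ/sₓ = 0.9267 · 7.1276/2.8785 = 2.294649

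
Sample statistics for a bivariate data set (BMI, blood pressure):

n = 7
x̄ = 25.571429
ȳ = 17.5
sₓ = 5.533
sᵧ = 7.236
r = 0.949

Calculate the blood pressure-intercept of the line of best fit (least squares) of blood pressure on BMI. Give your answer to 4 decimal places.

-14.2365

b = r · sᵧ/sₓ = 0.949 · 7.236/5.533 = 1.241092
a = ȳ − b·x̄ = 17.5 − 1.241092·25.571429 = -14.236505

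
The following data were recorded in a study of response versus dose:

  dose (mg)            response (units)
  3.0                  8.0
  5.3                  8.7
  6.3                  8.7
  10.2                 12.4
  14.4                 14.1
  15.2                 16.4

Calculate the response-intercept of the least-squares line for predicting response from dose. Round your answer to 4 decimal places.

n = 6, Σx = 54.4, Σy = 68.3, Σxy = 703.72, Σx² = 619.22
Sxx = Σx² − (Σx)²/n = 619.22 − 493.226667 = 125.993333
Sxy = Σxy − (Σx)(Σy)/n = 703.72 − 619.253333 = 84.466667
b = Sxy/Sxx = 84.466667/125.993333 = 0.670406
a = ȳ − b·x̄ = 11.383333 − 0.670406·9.066667 = 5.304987

5.3050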